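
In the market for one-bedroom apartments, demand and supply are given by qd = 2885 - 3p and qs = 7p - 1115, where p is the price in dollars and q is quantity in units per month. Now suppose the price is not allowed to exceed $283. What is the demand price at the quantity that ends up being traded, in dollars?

Equilibrium: 2885 - 3p = 7p - 1115, so 4000 = 10p and p* = 400, q* = 1685.
Since 283 < 400, the ceiling is binding.
At p = 283: qd = 2885 - 3·283 = 2036 and qs = 7·283 - 1115 = 866.
Only 866 units reach the market. On the demand curve, the marginal buyer's willingness to pay at q = 866 is (2885 - 866)/3 = 673.

673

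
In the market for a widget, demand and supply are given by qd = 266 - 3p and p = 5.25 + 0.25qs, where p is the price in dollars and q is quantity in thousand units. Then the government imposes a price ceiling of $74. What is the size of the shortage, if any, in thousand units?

Rearranging supply gives qs = 4p - 21. Without the control the market clears where 266 - 3p = 4p - 21, i.e. p* = 41 and q* = 143.
Since 74 is above p* = 41, the ceiling does not bind and the free-market outcome prevails.
Since the control does not bind, there is no shortage.

0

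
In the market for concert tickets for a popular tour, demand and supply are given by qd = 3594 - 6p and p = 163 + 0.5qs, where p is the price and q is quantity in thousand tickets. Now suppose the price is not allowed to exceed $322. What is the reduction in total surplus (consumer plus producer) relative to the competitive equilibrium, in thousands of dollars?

Rearranging supply gives qs = 2p - 326. Setting quantity demanded equal to quantity supplied, 3594 - 6p = 2p - 326, gives p* = 490 and q* = 654.
Since 322 < 490, the ceiling is binding.
At p = 322: qd = 3594 - 6·322 = 1662 and qs = 2·322 - 326 = 318.
Quantity traded falls to 318. At q = 318 the demand price is (3594 - 318)/6 = 546 and the supply price is (326 + 318)/2 = 322.
Deadweight loss = ½ · (546 - 322) · (654 - 318) = ½ · 224 · 336 = 37632.

37632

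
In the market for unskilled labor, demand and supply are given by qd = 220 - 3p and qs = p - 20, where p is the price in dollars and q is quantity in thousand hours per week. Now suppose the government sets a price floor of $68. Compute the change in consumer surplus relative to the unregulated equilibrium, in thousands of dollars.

Setting quantity demanded equal to quantity supplied, 220 - 3p = p - 20, gives p* = 60 and q* = 40.
The floor of 68 is above the equilibrium price 60, so it binds.
At p = 68: qd = 220 - 3·68 = 16 and qs = 68 - 20 = 48.
Consumer surplus without the control is ½ · (220/3 - 60) · 40 = 800/3.
With the floor, consumers buy 16 units at 68, so CS = ½ · (220/3 - 68) · 16 = 128/3.
Change in consumer surplus = 128/3 - 800/3 = -224.

-224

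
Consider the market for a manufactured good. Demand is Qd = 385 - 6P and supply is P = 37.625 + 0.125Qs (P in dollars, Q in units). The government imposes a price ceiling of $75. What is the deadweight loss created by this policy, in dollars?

Rearranging supply gives Qs = 8P - 301. Without the control the market clears where 385 - 6P = 8P - 301, i.e. P* = 49 and Q* = 91.
Since 75 is above P* = 49, the ceiling does not bind and the free-market outcome prevails.
Since the control does not bind, no trades are prevented and deadweight loss is zero.

0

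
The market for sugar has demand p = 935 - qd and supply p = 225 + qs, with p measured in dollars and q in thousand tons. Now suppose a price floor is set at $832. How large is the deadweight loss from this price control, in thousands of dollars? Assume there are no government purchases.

Rearranging demand gives qd = 935 - p; rearranging supply gives qs = p - 225. Equilibrium: 935 - p = p - 225, so 1160 = 2p and p* = 580, q* = 355.
Since 832 > 580, the floor is binding.
At p = 832: qd = 935 - 832 = 103 and qs = 832 - 225 = 607.
Quantity traded falls to 103. At q = 103 the demand price is 935 - 103 = 832 and the supply price is 225 + 103 = 328.
Deadweight loss = ½ · (832 - 328) · (355 - 103) = ½ · 504 · 252 = 63504.

63504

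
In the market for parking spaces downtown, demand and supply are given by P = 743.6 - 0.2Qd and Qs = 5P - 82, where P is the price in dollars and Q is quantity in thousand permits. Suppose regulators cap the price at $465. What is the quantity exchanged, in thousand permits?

Rearranging demand gives Qd = 3718 - 5P. In a free market, 3718 - 5P = 5P - 82 gives the equilibrium P* = 380, Q* = 1818.
The ceiling of 465 is above the equilibrium price 380, so it is not binding; the market clears at P* = 380, Q* = 1818.

1818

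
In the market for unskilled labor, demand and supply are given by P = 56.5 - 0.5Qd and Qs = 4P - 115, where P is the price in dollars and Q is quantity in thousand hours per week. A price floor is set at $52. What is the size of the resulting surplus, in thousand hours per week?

Rearranging demand gives Qd = 113 - 2P. Setting quantity demanded equal to quantity supplied, 113 - 2P = 4P - 115, gives P* = 38 and Q* = 37.
Since 52 > 38, the floor is binding.
At P = 52: Qd = 113 - 2·52 = 9 and Qs = 4·52 - 115 = 93.
Surplus = Qs - Qd = 93 - 9 = 84.

84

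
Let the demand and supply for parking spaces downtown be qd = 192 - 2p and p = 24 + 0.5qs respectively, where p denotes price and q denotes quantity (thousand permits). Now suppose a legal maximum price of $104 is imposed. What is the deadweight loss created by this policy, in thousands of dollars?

Rearranging supply gives qs = 2p - 48. Equilibrium: 192 - 2p = 2p - 48, so 240 = 4p and p* = 60, q* = 72.
The ceiling of 104 is above the equilibrium price 60, so it is not binding; the market clears at p* = 60, q* = 72.
Since the control does not bind, no trades are prevented and deadweight loss is zero.

0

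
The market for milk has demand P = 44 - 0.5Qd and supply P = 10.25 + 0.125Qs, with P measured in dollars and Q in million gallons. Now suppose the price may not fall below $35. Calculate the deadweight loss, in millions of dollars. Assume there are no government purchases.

Rearranging demand gives Qd = 88 - 2P; rearranging supply gives Qs = 8P - 82. Setting quantity demanded equal to quantity supplied, 88 - 2P = 8P - 82, gives P* = 17 and Q* = 54.
Since 35 > 17, the floor is binding.
At P = 35: Qd = 88 - 2·35 = 18 and Qs = 8·35 - 82 = 198.
Quantity traded falls to 18. At Q = 18 the demand price is (88 - 18)/2 = 35 and the supply price is (82 + 18)/8 = 12.5.
Deadweight loss = ½ · (35 - 12.5) · (54 - 18) = ½ · 22.5 · 36 = 405.

405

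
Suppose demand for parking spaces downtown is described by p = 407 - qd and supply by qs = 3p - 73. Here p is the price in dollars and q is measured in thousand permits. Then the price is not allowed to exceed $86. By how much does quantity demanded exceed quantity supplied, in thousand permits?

136

Rearranging demand gives qd = 407 - p. Equilibrium: 407 - p = 3p - 73, so 480 = 4p and p* = 120, q* = 287.
Since 86 < 120, the ceiling is binding.
At p = 86: qd = 407 - 86 = 321 and qs = 3·86 - 73 = 185.
Shortage = qd - qs = 321 - 185 = 136.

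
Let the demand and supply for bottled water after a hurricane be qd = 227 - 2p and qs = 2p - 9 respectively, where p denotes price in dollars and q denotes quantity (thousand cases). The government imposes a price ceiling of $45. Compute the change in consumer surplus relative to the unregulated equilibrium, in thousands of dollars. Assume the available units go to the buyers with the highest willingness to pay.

938

Setting quantity demanded equal to quantity supplied, 227 - 2p = 2p - 9, gives p* = 59 and q* = 109.
Since 45 < 59, the ceiling is binding.
At p = 45: qd = 227 - 2·45 = 137 and qs = 2·45 - 9 = 81.
Consumer surplus without the control is ½ · (113.5 - 59) · 109 = 2970.25.
With the ceiling, 81 units are sold at 45 (assume they go to the highest-value buyers). The demand price at q = 81 is 73, so CS = ½ · [(113.5 - 45) + (73 - 45)] · 81 = 3908.25.
Change in consumer surplus = 3908.25 - 2970.25 = 938.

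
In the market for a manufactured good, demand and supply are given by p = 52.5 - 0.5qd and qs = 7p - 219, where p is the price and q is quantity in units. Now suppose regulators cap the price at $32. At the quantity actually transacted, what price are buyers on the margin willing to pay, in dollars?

Rearranging demand gives qd = 105 - 2p. Equilibrium: 105 - 2p = 7p - 219, so 324 = 9p and p* = 36, q* = 33.
Since 32 < 36, the ceiling is binding.
At p = 32: qd = 105 - 2·32 = 41 and qs = 7·32 - 219 = 5.
Only 5 units reach the market. On the demand curve, the marginal buyer's willingness to pay at q = 5 is (105 - 5)/2 = 50.

50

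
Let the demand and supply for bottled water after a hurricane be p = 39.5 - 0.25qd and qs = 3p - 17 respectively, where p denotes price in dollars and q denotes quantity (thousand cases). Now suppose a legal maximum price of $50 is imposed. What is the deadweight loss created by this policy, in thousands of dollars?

0

Rearranging demand gives qd = 158 - 4p. Setting quantity demanded equal to quantity supplied, 158 - 4p = 3p - 17, gives p* = 25 and q* = 58.
Since 50 is above p* = 25, the ceiling does not bind and the free-market outcome prevails.
Since the control does not bind, no trades are prevented and deadweight loss is zero.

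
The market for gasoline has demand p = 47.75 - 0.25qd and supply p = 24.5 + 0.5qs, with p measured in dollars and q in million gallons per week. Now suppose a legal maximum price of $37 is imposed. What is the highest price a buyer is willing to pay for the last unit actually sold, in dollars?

41.5

Rearranging demand gives qd = 191 - 4p; rearranging supply gives qs = 2p - 49. Setting quantity demanded equal to quantity supplied, 191 - 4p = 2p - 49, gives p* = 40 and q* = 31.
The ceiling of 37 is below the equilibrium price 40, so it binds.
At p = 37: qd = 191 - 4·37 = 43 and qs = 2·37 - 49 = 25.
Only 25 units reach the market. On the demand curve, the marginal buyer's willingness to pay at q = 25 is (191 - 25)/4 = 41.5.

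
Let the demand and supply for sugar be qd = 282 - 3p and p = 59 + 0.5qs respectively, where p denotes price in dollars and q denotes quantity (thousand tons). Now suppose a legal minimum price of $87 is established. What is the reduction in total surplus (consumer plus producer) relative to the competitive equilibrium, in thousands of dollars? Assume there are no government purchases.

183.75

Rearranging supply gives qs = 2p - 118. In a free market, 282 - 3p = 2p - 118 gives the equilibrium p* = 80, q* = 42.
Because the floor (87) lies above the market-clearing price, it is binding.
At p = 87: qd = 282 - 3·87 = 21 and qs = 2·87 - 118 = 56.
Quantity traded falls to 21. At q = 21 the demand price is (282 - 21)/3 = 87 and the supply price is (118 + 21)/2 = 69.5.
Deadweight loss = ½ · (87 - 69.5) · (42 - 21) = ½ · 17.5 · 21 = 183.75.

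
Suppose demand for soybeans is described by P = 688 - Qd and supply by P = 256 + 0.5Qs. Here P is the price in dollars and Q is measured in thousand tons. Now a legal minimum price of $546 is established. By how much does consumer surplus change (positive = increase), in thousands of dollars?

Rearranging demand gives Qd = 688 - P; rearranging supply gives Qs = 2P - 512. Setting quantity demanded equal to quantity supplied, 688 - P = 2P - 512, gives P* = 400 and Q* = 288.
The floor of 546 is above the equilibrium price 400, so it binds.
At P = 546: Qd = 688 - 546 = 142 and Qs = 2·546 - 512 = 580.
Consumer surplus without the control is ½ · (688 - 400) · 288 = 41472.
With the floor, consumers buy 142 units at 546, so CS = ½ · (688 - 546) · 142 = 10082.
Change in consumer surplus = 10082 - 41472 = -31390.

-31390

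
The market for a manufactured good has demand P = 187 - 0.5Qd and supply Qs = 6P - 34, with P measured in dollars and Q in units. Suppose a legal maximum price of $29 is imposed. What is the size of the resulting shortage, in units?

176

Rearranging demand gives Qd = 374 - 2P. Without the control the market clears where 374 - 2P = 6P - 34, i.e. P* = 51 and Q* = 272.
Because the ceiling (29) lies below the market-clearing price, it is binding.
At P = 29: Qd = 374 - 2·29 = 316 and Qs = 6·29 - 34 = 140.
Shortage = Qd - Qs = 316 - 140 = 176.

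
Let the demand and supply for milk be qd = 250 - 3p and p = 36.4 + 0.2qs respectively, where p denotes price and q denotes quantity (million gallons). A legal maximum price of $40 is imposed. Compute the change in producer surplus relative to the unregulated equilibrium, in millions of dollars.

Rearranging supply gives qs = 5p - 182. Setting quantity demanded equal to quantity supplied, 250 - 3p = 5p - 182, gives p* = 54 and q* = 88.
Since 40 < 54, the ceiling is binding.
At p = 40: qd = 250 - 3·40 = 130 and qs = 5·40 - 182 = 18.
Producer surplus without the control is ½ · (54 - 36.4) · 88 = 774.4.
With the ceiling, producers sell 18 units at 40, so PS = ½ · (40 - 36.4) · 18 = 32.4.
Change in producer surplus = 32.4 - 774.4 = -742.

-742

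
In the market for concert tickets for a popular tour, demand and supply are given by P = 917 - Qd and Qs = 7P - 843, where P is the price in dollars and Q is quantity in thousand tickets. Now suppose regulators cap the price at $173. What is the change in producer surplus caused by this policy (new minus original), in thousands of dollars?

-25027.5

Rearranging demand gives Qd = 917 - P. Equilibrium: 917 - P = 7P - 843, so 1760 = 8P and P* = 220, Q* = 697.
Since 173 < 220, the ceiling is binding.
At P = 173: Qd = 917 - 173 = 744 and Qs = 7·173 - 843 = 368.
Producer surplus without the control is ½ · (220 - 843/7) · 697 = 485809/14.
With the ceiling, producers sell 368 units at 173, so PS = ½ · (173 - 843/7) · 368 = 67712/7.
Change in producer surplus = 67712/7 - 485809/14 = -25027.5.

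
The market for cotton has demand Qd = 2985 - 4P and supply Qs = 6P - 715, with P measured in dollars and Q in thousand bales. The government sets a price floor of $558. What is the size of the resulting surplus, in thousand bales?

1880

Without the control the market clears where 2985 - 4P = 6P - 715, i.e. P* = 370 and Q* = 1505.
The floor of 558 is above the equilibrium price 370, so it binds.
At P = 558: Qd = 2985 - 4·558 = 753 and Qs = 6·558 - 715 = 2633.
Surplus = Qs - Qd = 2633 - 753 = 1880.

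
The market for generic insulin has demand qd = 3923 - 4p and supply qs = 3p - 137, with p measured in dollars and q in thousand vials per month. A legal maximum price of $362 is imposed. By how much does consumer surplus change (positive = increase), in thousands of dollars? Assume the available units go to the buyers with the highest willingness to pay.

153417.5

Equilibrium: 3923 - 4p = 3p - 137, so 4060 = 7p and p* = 580, q* = 1603.
The ceiling of 362 is below the equilibrium price 580, so it binds.
At p = 362: qd = 3923 - 4·362 = 2475 and qs = 3·362 - 137 = 949.
Consumer surplus without the control is ½ · (980.75 - 580) · 1603 = 321201.125.
With the ceiling, 949 units are sold at 362 (assume they go to the highest-value buyers). The demand price at q = 949 is 743.5, so CS = ½ · [(980.75 - 362) + (743.5 - 362)] · 949 = 474618.625.
Change in consumer surplus = 474618.625 - 321201.125 = 153417.5.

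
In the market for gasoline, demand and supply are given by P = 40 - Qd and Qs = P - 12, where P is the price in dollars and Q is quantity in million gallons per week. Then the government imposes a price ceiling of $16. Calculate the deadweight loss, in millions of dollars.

Rearranging demand gives Qd = 40 - P. Setting quantity demanded equal to quantity supplied, 40 - P = P - 12, gives P* = 26 and Q* = 14.
Because the ceiling (16) lies below the market-clearing price, it is binding.
At P = 16: Qd = 40 - 16 = 24 and Qs = 16 - 12 = 4.
Quantity traded falls to 4. At Q = 4 the demand price is 40 - 4 = 36 and the supply price is 12 + 4 = 16.
Deadweight loss = ½ · (36 - 16) · (14 - 4) = ½ · 20 · 10 = 100.

100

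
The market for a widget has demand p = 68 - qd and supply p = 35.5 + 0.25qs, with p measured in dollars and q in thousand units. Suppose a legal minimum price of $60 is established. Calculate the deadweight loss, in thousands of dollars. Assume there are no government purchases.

Rearranging demand gives qd = 68 - p; rearranging supply gives qs = 4p - 142. In a free market, 68 - p = 4p - 142 gives the equilibrium p* = 42, q* = 26.
The floor of 60 is above the equilibrium price 42, so it binds.
At p = 60: qd = 68 - 60 = 8 and qs = 4·60 - 142 = 98.
Quantity traded falls to 8. At q = 8 the demand price is 68 - 8 = 60 and the supply price is (142 + 8)/4 = 37.5.
Deadweight loss = ½ · (60 - 37.5) · (26 - 8) = ½ · 22.5 · 18 = 202.5.

202.5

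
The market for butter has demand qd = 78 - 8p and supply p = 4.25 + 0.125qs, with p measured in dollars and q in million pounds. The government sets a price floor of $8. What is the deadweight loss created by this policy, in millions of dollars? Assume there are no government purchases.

8

Rearranging supply gives qs = 8p - 34. Without the control the market clears where 78 - 8p = 8p - 34, i.e. p* = 7 and q* = 22.
Since 8 > 7, the floor is binding.
At p = 8: qd = 78 - 8·8 = 14 and qs = 8·8 - 34 = 30.
Quantity traded falls to 14. At q = 14 the demand price is (78 - 14)/8 = 8 and the supply price is (34 + 14)/8 = 6.
Deadweight loss = ½ · (8 - 6) · (22 - 14) = ½ · 2 · 8 = 8.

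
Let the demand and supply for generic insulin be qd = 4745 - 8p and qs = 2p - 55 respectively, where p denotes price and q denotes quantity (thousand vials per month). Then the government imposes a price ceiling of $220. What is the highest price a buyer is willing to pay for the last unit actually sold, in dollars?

545

Without the control the market clears where 4745 - 8p = 2p - 55, i.e. p* = 480 and q* = 905.
Because the ceiling (220) lies below the market-clearing price, it is binding.
At p = 220: qd = 4745 - 8·220 = 2985 and qs = 2·220 - 55 = 385.
Only 385 units reach the market. On the demand curve, the marginal buyer's willingness to pay at q = 385 is (4745 - 385)/8 = 545.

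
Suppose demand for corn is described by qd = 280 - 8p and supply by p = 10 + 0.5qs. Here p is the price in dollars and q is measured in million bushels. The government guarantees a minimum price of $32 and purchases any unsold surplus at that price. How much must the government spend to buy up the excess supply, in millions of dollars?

Rearranging supply gives qs = 2p - 20. Setting quantity demanded equal to quantity supplied, 280 - 8p = 2p - 20, gives p* = 30 and q* = 40.
The floor of 32 is above the equilibrium price 30, so it binds.
At p = 32: qd = 280 - 8·32 = 24 and qs = 2·32 - 20 = 44.
Surplus = qs - qd = 20.
Government expenditure = surplus × support price = 20 × 32 = 640.

640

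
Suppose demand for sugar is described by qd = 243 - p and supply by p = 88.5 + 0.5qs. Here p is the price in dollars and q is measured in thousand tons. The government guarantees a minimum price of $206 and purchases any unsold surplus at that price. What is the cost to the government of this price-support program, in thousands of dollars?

40788

Rearranging supply gives qs = 2p - 177. Setting quantity demanded equal to quantity supplied, 243 - p = 2p - 177, gives p* = 140 and q* = 103.
Since 206 > 140, the floor is binding.
At p = 206: qd = 243 - 206 = 37 and qs = 2·206 - 177 = 235.
Surplus = qs - qd = 198.
Government expenditure = surplus × support price = 198 × 206 = 40788.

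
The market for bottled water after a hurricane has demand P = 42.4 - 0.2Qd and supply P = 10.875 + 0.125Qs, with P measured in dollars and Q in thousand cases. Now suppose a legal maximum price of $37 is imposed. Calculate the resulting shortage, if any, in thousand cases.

Rearranging demand gives Qd = 212 - 5P; rearranging supply gives Qs = 8P - 87. In a free market, 212 - 5P = 8P - 87 gives the equilibrium P* = 23, Q* = 97.
Since 37 is above P* = 23, the ceiling does not bind and the free-market outcome prevails.
Since the control does not bind, there is no shortage.

0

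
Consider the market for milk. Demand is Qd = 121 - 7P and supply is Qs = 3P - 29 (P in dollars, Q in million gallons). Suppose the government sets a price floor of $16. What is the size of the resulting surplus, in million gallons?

Setting quantity demanded equal to quantity supplied, 121 - 7P = 3P - 29, gives P* = 15 and Q* = 16.
Because the floor (16) lies above the market-clearing price, it is binding.
At P = 16: Qd = 121 - 7·16 = 9 and Qs = 3·16 - 29 = 19.
Surplus = Qs - Qd = 19 - 9 = 10.

10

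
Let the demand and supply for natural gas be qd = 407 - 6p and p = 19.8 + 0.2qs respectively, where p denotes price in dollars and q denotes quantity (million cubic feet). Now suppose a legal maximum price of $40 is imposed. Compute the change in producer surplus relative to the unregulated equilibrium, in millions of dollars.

-696

Rearranging supply gives qs = 5p - 99. Without the control the market clears where 407 - 6p = 5p - 99, i.e. p* = 46 and q* = 131.
The ceiling of 40 is below the equilibrium price 46, so it binds.
At p = 40: qd = 407 - 6·40 = 167 and qs = 5·40 - 99 = 101.
Producer surplus without the control is ½ · (46 - 19.8) · 131 = 1716.1.
With the ceiling, producers sell 101 units at 40, so PS = ½ · (40 - 19.8) · 101 = 1020.1.
Change in producer surplus = 1020.1 - 1716.1 = -696.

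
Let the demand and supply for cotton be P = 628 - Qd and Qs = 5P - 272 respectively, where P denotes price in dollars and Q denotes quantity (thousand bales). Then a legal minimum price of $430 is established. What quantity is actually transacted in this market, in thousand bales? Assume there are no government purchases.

Rearranging demand gives Qd = 628 - P. Equilibrium: 628 - P = 5P - 272, so 900 = 6P and P* = 150, Q* = 478.
The floor of 430 is above the equilibrium price 150, so it binds.
At P = 430: Qd = 628 - 430 = 198 and Qs = 5·430 - 272 = 1878.
The quantity actually transacted is the short side, demand: 198.

198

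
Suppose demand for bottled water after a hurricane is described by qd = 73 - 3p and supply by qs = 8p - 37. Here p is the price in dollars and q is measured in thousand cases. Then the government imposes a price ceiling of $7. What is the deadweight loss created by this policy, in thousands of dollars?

Without the control the market clears where 73 - 3p = 8p - 37, i.e. p* = 10 and q* = 43.
The ceiling of 7 is below the equilibrium price 10, so it binds.
At p = 7: qd = 73 - 3·7 = 52 and qs = 8·7 - 37 = 19.
Quantity traded falls to 19. At q = 19 the demand price is (73 - 19)/3 = 18 and the supply price is (37 + 19)/8 = 7.
Deadweight loss = ½ · (18 - 7) · (43 - 19) = ½ · 11 · 24 = 132.

132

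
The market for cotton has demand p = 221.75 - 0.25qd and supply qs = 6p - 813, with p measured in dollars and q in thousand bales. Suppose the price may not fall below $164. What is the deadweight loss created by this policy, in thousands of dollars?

0

Rearranging demand gives qd = 887 - 4p. Without the control the market clears where 887 - 4p = 6p - 813, i.e. p* = 170 and q* = 207.
The floor of 164 is below the equilibrium price 170, so it is not binding; the market clears at p* = 170, q* = 207.
Since the control does not bind, no trades are prevented and deadweight loss is zero.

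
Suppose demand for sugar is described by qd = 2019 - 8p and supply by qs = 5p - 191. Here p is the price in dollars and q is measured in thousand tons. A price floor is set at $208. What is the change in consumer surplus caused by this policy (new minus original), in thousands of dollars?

-19266

Without the control the market clears where 2019 - 8p = 5p - 191, i.e. p* = 170 and q* = 659.
Because the floor (208) lies above the market-clearing price, it is binding.
At p = 208: qd = 2019 - 8·208 = 355 and qs = 5·208 - 191 = 849.
Consumer surplus without the control is ½ · (252.375 - 170) · 659 = 27142.5625.
With the floor, consumers buy 355 units at 208, so CS = ½ · (252.375 - 208) · 355 = 7876.5625.
Change in consumer surplus = 7876.5625 - 27142.5625 = -19266.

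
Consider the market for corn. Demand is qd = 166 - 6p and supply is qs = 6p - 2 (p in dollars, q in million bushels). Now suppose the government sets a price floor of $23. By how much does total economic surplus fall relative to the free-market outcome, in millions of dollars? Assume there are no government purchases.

Without the control the market clears where 166 - 6p = 6p - 2, i.e. p* = 14 and q* = 82.
Since 23 > 14, the floor is binding.
At p = 23: qd = 166 - 6·23 = 28 and qs = 6·23 - 2 = 136.
Quantity traded falls to 28. At q = 28 the demand price is (166 - 28)/6 = 23 and the supply price is (2 + 28)/6 = 5.
Deadweight loss = ½ · (23 - 5) · (82 - 28) = ½ · 18 · 54 = 486.

486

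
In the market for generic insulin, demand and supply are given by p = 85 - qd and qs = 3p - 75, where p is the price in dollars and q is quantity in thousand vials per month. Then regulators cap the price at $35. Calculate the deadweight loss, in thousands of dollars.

150

Rearranging demand gives qd = 85 - p. In a free market, 85 - p = 3p - 75 gives the equilibrium p* = 40, q* = 45.
Because the ceiling (35) lies below the market-clearing price, it is binding.
At p = 35: qd = 85 - 35 = 50 and qs = 3·35 - 75 = 30.
Quantity traded falls to 30. At q = 30 the demand price is 85 - 30 = 55 and the supply price is (75 + 30)/3 = 35.
Deadweight loss = ½ · (55 - 35) · (45 - 30) = ½ · 20 · 15 = 150.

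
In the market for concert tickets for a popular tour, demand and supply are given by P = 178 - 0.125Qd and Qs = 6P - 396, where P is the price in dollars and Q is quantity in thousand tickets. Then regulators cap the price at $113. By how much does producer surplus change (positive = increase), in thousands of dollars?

Rearranging demand gives Qd = 1424 - 8P. Equilibrium: 1424 - 8P = 6P - 396, so 1820 = 14P and P* = 130, Q* = 384.
The ceiling of 113 is below the equilibrium price 130, so it binds.
At P = 113: Qd = 1424 - 8·113 = 520 and Qs = 6·113 - 396 = 282.
Producer surplus without the control is ½ · (130 - 66) · 384 = 12288.
With the ceiling, producers sell 282 units at 113, so PS = ½ · (113 - 66) · 282 = 6627.
Change in producer surplus = 6627 - 12288 = -5661.

-5661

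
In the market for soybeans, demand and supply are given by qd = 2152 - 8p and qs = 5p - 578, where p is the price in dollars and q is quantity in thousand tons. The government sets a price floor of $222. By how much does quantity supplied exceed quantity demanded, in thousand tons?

156

In a free market, 2152 - 8p = 5p - 578 gives the equilibrium p* = 210, q* = 472.
Since 222 > 210, the floor is binding.
At p = 222: qd = 2152 - 8·222 = 376 and qs = 5·222 - 578 = 532.
Surplus = qs - qd = 532 - 376 = 156.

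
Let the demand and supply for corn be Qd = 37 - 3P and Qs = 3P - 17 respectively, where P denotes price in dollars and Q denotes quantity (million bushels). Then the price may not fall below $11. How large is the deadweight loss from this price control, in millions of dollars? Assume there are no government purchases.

Setting quantity demanded equal to quantity supplied, 37 - 3P = 3P - 17, gives P* = 9 and Q* = 10.
The floor of 11 is above the equilibrium price 9, so it binds.
At P = 11: Qd = 37 - 3·11 = 4 and Qs = 3·11 - 17 = 16.
Quantity traded falls to 4. At Q = 4 the demand price is (37 - 4)/3 = 11 and the supply price is (17 + 4)/3 = 7.
Deadweight loss = ½ · (11 - 7) · (10 - 4) = ½ · 4 · 6 = 12.

12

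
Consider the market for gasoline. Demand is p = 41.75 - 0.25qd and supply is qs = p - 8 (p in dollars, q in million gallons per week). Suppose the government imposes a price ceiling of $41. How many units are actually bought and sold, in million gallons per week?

Rearranging demand gives qd = 167 - 4p. Setting quantity demanded equal to quantity supplied, 167 - 4p = p - 8, gives p* = 35 and q* = 27.
Since 41 is above p* = 35, the ceiling does not bind and the free-market outcome prevails.

27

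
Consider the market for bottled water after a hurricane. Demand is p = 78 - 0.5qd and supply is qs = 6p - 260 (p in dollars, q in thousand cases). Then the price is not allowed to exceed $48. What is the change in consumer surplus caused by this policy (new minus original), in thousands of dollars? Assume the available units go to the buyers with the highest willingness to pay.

-32

Rearranging demand gives qd = 156 - 2p. In a free market, 156 - 2p = 6p - 260 gives the equilibrium p* = 52, q* = 52.
Because the ceiling (48) lies below the market-clearing price, it is binding.
At p = 48: qd = 156 - 2·48 = 60 and qs = 6·48 - 260 = 28.
Consumer surplus without the control is ½ · (78 - 52) · 52 = 676.
With the ceiling, 28 units are sold at 48 (assume they go to the highest-value buyers). The demand price at q = 28 is 64, so CS = ½ · [(78 - 48) + (64 - 48)] · 28 = 644.
Change in consumer surplus = 644 - 676 = -32.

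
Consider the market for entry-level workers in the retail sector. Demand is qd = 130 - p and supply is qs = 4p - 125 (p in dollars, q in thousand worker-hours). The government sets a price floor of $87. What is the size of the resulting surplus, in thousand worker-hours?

180

In a free market, 130 - p = 4p - 125 gives the equilibrium p* = 51, q* = 79.
The floor of 87 is above the equilibrium price 51, so it binds.
At p = 87: qd = 130 - 87 = 43 and qs = 4·87 - 125 = 223.
Surplus = qs - qd = 223 - 43 = 180.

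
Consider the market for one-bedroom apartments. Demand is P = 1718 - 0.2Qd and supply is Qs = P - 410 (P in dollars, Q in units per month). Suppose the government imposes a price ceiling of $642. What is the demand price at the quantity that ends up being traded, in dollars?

Rearranging demand gives Qd = 8590 - 5P. In a free market, 8590 - 5P = P - 410 gives the equilibrium P* = 1500, Q* = 1090.
Since 642 < 1500, the ceiling is binding.
At P = 642: Qd = 8590 - 5·642 = 5380 and Qs = 642 - 410 = 232.
Only 232 units reach the market. On the demand curve, the marginal buyer's willingness to pay at Q = 232 is (8590 - 232)/5 = 1671.6.

1671.6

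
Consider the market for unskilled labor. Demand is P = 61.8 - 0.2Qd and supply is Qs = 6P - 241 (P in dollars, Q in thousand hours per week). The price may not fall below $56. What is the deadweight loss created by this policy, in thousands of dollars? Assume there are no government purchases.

Rearranging demand gives Qd = 309 - 5P. Equilibrium: 309 - 5P = 6P - 241, so 550 = 11P and P* = 50, Q* = 59.
Because the floor (56) lies above the market-clearing price, it is binding.
At P = 56: Qd = 309 - 5·56 = 29 and Qs = 6·56 - 241 = 95.
Quantity traded falls to 29. At Q = 29 the demand price is (309 - 29)/5 = 56 and the supply price is (241 + 29)/6 = 45.
Deadweight loss = ½ · (56 - 45) · (59 - 29) = ½ · 11 · 30 = 165.

165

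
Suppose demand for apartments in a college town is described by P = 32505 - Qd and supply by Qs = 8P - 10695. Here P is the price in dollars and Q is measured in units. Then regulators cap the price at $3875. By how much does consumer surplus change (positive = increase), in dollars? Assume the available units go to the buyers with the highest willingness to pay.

-8597875

Rearranging demand gives Qd = 32505 - P. Setting quantity demanded equal to quantity supplied, 32505 - P = 8P - 10695, gives P* = 4800 and Q* = 27705.
Since 3875 < 4800, the ceiling is binding.
At P = 3875: Qd = 32505 - 3875 = 28630 and Qs = 8·3875 - 10695 = 20305.
Consumer surplus without the control is ½ · (32505 - 4800) · 27705 = 383783512.5.
With the ceiling, 20305 units are sold at 3875 (assume they go to the highest-value buyers). The demand price at Q = 20305 is 12200, so CS = ½ · [(32505 - 3875) + (12200 - 3875)] · 20305 = 375185637.5.
Change in consumer surplus = 375185637.5 - 383783512.5 = -8597875.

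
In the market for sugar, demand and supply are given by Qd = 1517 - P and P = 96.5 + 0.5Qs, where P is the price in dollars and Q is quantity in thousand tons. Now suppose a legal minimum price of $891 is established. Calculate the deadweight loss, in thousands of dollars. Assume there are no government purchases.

77280.75

Rearranging supply gives Qs = 2P - 193. Without the control the market clears where 1517 - P = 2P - 193, i.e. P* = 570 and Q* = 947.
Since 891 > 570, the floor is binding.
At P = 891: Qd = 1517 - 891 = 626 and Qs = 2·891 - 193 = 1589.
Quantity traded falls to 626. At Q = 626 the demand price is 1517 - 626 = 891 and the supply price is (193 + 626)/2 = 409.5.
Deadweight loss = ½ · (891 - 409.5) · (947 - 626) = ½ · 481.5 · 321 = 77280.75.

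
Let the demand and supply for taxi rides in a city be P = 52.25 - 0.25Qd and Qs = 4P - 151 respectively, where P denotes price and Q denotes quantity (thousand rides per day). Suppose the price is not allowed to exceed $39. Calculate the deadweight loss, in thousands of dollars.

Rearranging demand gives Qd = 209 - 4P. Without the control the market clears where 209 - 4P = 4P - 151, i.e. P* = 45 and Q* = 29.
Because the ceiling (39) lies below the market-clearing price, it is binding.
At P = 39: Qd = 209 - 4·39 = 53 and Qs = 4·39 - 151 = 5.
Quantity traded falls to 5. At Q = 5 the demand price is (209 - 5)/4 = 51 and the supply price is (151 + 5)/4 = 39.
Deadweight loss = ½ · (51 - 39) · (29 - 5) = ½ · 12 · 24 = 144.

144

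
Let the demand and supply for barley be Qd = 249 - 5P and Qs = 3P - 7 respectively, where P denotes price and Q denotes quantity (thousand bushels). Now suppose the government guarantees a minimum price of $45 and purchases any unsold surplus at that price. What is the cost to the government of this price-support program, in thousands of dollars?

Equilibrium: 249 - 5P = 3P - 7, so 256 = 8P and P* = 32, Q* = 89.
Since 45 > 32, the floor is binding.
At P = 45: Qd = 249 - 5·45 = 24 and Qs = 3·45 - 7 = 128.
Surplus = Qs - Qd = 104.
Government expenditure = surplus × support price = 104 × 45 = 4680.

4680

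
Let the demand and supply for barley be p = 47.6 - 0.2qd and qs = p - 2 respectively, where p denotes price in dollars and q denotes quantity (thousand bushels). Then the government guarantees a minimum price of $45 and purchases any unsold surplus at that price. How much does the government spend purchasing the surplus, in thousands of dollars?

1350

Rearranging demand gives qd = 238 - 5p. Equilibrium: 238 - 5p = p - 2, so 240 = 6p and p* = 40, q* = 38.
Since 45 > 40, the floor is binding.
At p = 45: qd = 238 - 5·45 = 13 and qs = 45 - 2 = 43.
Surplus = qs - qd = 30.
Government expenditure = surplus × support price = 30 × 45 = 1350.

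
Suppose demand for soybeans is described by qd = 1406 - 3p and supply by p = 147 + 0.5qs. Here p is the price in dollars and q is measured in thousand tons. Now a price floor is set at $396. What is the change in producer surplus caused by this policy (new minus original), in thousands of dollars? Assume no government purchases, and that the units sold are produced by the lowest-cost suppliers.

5152

Rearranging supply gives qs = 2p - 294. Equilibrium: 1406 - 3p = 2p - 294, so 1700 = 5p and p* = 340, q* = 386.
The floor of 396 is above the equilibrium price 340, so it binds.
At p = 396: qd = 1406 - 3·396 = 218 and qs = 2·396 - 294 = 498.
Producer surplus without the control is ½ · (340 - 147) · 386 = 37249.
With the floor, 218 units are sold at 396. The supply price at q = 218 is 256, so PS = ½ · [(396 - 147) + (396 - 256)] · 218 = 42401.
Change in producer surplus = 42401 - 37249 = 5152.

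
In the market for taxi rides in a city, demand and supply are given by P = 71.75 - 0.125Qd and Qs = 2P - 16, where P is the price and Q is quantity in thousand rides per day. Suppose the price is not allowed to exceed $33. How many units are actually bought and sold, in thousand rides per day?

50

Rearranging demand gives Qd = 574 - 8P. In a free market, 574 - 8P = 2P - 16 gives the equilibrium P* = 59, Q* = 102.
The ceiling of 33 is below the equilibrium price 59, so it binds.
At P = 33: Qd = 574 - 8·33 = 310 and Qs = 2·33 - 16 = 50.
The quantity actually transacted is the short side, supply: 50.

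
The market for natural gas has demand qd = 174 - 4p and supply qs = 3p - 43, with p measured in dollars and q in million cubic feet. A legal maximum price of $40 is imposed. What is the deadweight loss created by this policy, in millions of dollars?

0

Equilibrium: 174 - 4p = 3p - 43, so 217 = 7p and p* = 31, q* = 50.
Since 40 is above p* = 31, the ceiling does not bind and the free-market outcome prevails.
Since the control does not bind, no trades are prevented and deadweight loss is zero.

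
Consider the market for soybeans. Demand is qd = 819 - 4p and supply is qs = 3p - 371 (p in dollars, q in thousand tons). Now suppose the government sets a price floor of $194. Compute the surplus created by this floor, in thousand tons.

In a free market, 819 - 4p = 3p - 371 gives the equilibrium p* = 170, q* = 139.
Because the floor (194) lies above the market-clearing price, it is binding.
At p = 194: qd = 819 - 4·194 = 43 and qs = 3·194 - 371 = 211.
Surplus = qs - qd = 211 - 43 = 168.

168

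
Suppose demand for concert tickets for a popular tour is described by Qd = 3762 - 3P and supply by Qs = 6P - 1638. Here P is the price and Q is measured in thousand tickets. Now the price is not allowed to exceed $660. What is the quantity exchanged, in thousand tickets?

Setting quantity demanded equal to quantity supplied, 3762 - 3P = 6P - 1638, gives P* = 600 and Q* = 1962.
The ceiling of 660 is above the equilibrium price 600, so it is not binding; the market clears at P* = 600, Q* = 1962.

1962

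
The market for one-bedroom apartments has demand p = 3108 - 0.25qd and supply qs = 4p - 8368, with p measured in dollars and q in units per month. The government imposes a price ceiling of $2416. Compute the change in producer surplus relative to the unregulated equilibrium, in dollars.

-306176

Rearranging demand gives qd = 12432 - 4p. Equilibrium: 12432 - 4p = 4p - 8368, so 20800 = 8p and p* = 2600, q* = 2032.
The ceiling of 2416 is below the equilibrium price 2600, so it binds.
At p = 2416: qd = 12432 - 4·2416 = 2768 and qs = 4·2416 - 8368 = 1296.
Producer surplus without the control is ½ · (2600 - 2092) · 2032 = 516128.
With the ceiling, producers sell 1296 units at 2416, so PS = ½ · (2416 - 2092) · 1296 = 209952.
Change in producer surplus = 209952 - 516128 = -306176.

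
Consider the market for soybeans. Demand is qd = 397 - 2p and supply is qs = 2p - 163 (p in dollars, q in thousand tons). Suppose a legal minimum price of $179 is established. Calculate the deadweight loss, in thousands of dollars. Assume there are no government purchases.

Equilibrium: 397 - 2p = 2p - 163, so 560 = 4p and p* = 140, q* = 117.
Because the floor (179) lies above the market-clearing price, it is binding.
At p = 179: qd = 397 - 2·179 = 39 and qs = 2·179 - 163 = 195.
Quantity traded falls to 39. At q = 39 the demand price is (397 - 39)/2 = 179 and the supply price is (163 + 39)/2 = 101.
Deadweight loss = ½ · (179 - 101) · (117 - 39) = ½ · 78 · 78 = 3042.

3042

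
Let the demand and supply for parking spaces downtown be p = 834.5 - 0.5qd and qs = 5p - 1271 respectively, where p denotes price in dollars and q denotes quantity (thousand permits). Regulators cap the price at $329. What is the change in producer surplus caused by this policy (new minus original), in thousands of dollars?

-54736.5

Rearranging demand gives qd = 1669 - 2p. Setting quantity demanded equal to quantity supplied, 1669 - 2p = 5p - 1271, gives p* = 420 and q* = 829.
Because the ceiling (329) lies below the market-clearing price, it is binding.
At p = 329: qd = 1669 - 2·329 = 1011 and qs = 5·329 - 1271 = 374.
Producer surplus without the control is ½ · (420 - 254.2) · 829 = 68724.1.
With the ceiling, producers sell 374 units at 329, so PS = ½ · (329 - 254.2) · 374 = 13987.6.
Change in producer surplus = 13987.6 - 68724.1 = -54736.5.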